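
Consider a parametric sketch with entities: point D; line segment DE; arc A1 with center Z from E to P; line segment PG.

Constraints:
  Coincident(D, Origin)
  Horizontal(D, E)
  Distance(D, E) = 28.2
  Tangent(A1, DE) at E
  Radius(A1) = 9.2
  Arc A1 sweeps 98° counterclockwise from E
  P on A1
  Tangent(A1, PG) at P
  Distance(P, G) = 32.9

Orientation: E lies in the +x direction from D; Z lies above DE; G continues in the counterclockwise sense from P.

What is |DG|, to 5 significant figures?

54.088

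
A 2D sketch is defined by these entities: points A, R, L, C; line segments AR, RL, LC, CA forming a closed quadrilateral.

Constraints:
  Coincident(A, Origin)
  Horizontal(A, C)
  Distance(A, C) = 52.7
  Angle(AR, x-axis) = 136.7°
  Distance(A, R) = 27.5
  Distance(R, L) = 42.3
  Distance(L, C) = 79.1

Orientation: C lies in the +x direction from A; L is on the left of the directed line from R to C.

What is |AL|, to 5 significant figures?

57.169

A is at the origin; A and C share the same y with |AC| = 52.7 and C in +x, so C = (52.7, 0). AR runs at 136.7° with |AR| = 27.5, so R = (-20.014, 18.860). L is determined by |RL| = 42.3 and |LC| = 79.1 together: it lies at the intersection of circle(R, 42.3) and circle(C, 79.1). With |RC| = 75.120, the foot of the radical line on RC is 7.8240 from R and the perpendicular offset is √(42.3² − 7.8240²) = 41.570. Taking the left-of-RC solution: L = (-2.0036, 57.134).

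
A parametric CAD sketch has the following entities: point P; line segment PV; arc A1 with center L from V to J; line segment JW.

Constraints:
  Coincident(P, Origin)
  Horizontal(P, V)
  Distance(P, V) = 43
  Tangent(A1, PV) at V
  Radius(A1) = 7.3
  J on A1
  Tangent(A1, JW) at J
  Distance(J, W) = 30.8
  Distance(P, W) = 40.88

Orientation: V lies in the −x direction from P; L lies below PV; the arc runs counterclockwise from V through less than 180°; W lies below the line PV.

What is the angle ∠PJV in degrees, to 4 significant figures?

54.68°

Checks: |LJ| = 7.300 ✓; ∠(LJ, JW) = 90.00° ✓; |JW| = 30.80 ✓; |PW| = 40.88 ✓.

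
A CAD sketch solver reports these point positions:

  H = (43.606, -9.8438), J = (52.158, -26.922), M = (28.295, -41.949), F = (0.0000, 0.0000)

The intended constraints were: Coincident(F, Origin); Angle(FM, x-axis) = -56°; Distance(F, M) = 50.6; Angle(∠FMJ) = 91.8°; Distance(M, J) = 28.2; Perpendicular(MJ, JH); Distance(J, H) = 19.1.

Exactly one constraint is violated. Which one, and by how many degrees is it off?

Perpendicular(MJ, JH) — off by 5.60°.

F = (0.00, 0.00) ✓; FM at -56.00° ✓; |FM| = 50.60 ✓; ∠FMJ = 91.80° ✓; |MJ| = 28.20 ✓; ∠(MJ, JH) = 84.40° ✗; |JH| = 19.10 ✓.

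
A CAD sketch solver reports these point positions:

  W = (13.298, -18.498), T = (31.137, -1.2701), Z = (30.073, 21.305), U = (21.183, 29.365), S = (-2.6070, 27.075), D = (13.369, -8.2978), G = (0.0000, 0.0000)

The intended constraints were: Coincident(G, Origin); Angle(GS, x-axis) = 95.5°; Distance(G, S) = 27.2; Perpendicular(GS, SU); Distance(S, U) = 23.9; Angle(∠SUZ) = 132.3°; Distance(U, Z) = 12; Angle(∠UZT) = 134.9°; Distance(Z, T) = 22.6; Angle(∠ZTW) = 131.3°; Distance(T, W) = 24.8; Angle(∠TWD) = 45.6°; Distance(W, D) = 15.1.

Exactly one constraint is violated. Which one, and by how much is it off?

Distance(W, D) = 15.1 — off by 4.90.

G = (0.00, 0.00) ✓; GS at 95.50° ✓; |GS| = 27.20 ✓; ∠(GS, SU) = 90.00° ✓; |SU| = 23.90 ✓; ∠SUZ = 132.3° ✓; |UZ| = 12.00 ✓; ∠UZT = 134.9° ✓; |ZT| = 22.60 ✓; ∠ZTW = 131.3° ✓; |TW| = 24.80 ✓; ∠TWD = 45.60° ✓; |WD| = 10.20 ✗.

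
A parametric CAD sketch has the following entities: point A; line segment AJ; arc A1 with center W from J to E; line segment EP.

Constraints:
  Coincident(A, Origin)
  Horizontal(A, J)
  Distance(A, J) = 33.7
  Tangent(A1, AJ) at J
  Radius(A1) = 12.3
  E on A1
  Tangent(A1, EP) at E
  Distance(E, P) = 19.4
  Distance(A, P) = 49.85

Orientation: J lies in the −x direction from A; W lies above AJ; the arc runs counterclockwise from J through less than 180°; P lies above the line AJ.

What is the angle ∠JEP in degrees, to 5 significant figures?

116.84°

A is at the origin; A and J share the same y with |AJ| = 33.7 and J on the −x side, so J = (-33.700, 0.0000). Since A1 is tangent to AJ there, WJ ⟂ AJ, so W = J + (0, 12.3) = (-33.700, 12.300). Since WE ⟂ EP (tangency), |WP| = √(12.3² + 19.4²) = 22.971 regardless of where E sits on A1. So P lies on both circle(A, 49.85) and circle(W, 22.971); the above-AJ intersection is P = (-35.282, 35.216). E is the foot of the tangent from P: E = (-23.790, 19.586).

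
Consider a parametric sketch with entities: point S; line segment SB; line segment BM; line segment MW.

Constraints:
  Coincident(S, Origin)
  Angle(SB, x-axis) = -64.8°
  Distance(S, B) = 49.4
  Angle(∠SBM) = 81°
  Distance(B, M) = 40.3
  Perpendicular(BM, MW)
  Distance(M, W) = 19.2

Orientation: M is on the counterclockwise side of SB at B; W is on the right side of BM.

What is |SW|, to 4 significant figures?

75.39

S is at the origin; SB runs at -64.8° with length 49.4, so B = 49.4·(cos -64.8°, sin -64.8°) = (21.03, -44.70). ∠SBM = 81.0°, so BM runs at -64.8° + (180° − 81.0°) = 34.20° from the x-axis; with |BM| = 40.3, M = B + 40.3·(cos 34.20°, sin 34.20°) = (54.36, -22.05). The perpendicularity gives MW at right angles to BM; with |MW| = 19.2 on the right of BM, W = M + 19.2·(0.5621, -0.8271) = (65.16, -37.93). Then |SW| = |W − S| = 75.39.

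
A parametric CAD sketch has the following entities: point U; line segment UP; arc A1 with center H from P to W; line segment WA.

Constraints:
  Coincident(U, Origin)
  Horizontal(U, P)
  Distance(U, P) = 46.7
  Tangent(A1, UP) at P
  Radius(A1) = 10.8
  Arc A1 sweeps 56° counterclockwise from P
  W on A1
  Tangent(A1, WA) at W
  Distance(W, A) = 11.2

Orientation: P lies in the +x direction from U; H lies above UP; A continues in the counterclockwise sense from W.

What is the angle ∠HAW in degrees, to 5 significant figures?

43.958°

On A1, P sits at bearing -90° from H; a 56° counterclockwise sweep puts W at bearing -34°, so W = H + 10.8·(cos -34°, sin -34°) = (55.654, 4.7607). Tangency of A1 to WA means the radius HW is perpendicular to WA, so WA runs along (−sin -34°, cos -34°); with |WA| = 11.2, A = (61.917, 14.046). Then cos ∠HAW = AH·AW / (|AH||AW|), giving 43.958°.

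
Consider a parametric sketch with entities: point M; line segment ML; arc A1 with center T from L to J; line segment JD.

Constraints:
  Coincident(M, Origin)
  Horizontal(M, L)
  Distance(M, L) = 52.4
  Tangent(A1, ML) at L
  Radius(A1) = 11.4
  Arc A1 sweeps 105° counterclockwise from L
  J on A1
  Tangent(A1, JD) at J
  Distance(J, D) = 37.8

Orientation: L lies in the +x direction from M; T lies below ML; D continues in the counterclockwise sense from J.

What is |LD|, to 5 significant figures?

50.877

M is at the origin; ML is horizontal with |ML| = 52.4 and L on the +x side, so L = (52.400, 0.0000). The tangent condition forces TL to be normal to ML, so T = L + (0, -11.4) = (52.400, -11.400). On A1, L sits at bearing 90° from T; a 105° counterclockwise sweep puts J at bearing 195°, so J = T + 11.4·(cos 195°, sin 195°) = (41.388, -14.351). Since A1 is tangent to JD there, TJ ⟂ JD, so JD runs along (−sin 195°, cos 195°); with |JD| = 37.8, D = (51.172, -50.863). Then |LD| = |D − L| = 50.877.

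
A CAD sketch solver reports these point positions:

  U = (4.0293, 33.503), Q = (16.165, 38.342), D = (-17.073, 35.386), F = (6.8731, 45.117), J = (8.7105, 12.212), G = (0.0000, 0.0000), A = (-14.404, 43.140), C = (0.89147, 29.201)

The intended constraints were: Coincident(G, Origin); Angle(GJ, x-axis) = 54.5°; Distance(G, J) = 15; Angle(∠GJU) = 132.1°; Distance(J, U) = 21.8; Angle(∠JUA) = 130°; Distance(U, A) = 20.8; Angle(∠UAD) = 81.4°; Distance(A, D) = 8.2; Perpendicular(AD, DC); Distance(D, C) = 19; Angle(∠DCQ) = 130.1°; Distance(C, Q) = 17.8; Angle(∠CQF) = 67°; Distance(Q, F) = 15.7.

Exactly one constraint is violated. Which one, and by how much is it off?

Distance(Q, F) = 15.7 — off by 4.20.

G = (0.00, 0.00) ✓; GJ at 54.50° ✓; |GJ| = 15.00 ✓; ∠GJU = 132.1° ✓; |JU| = 21.80 ✓; ∠JUA = 130.0° ✓; |UA| = 20.80 ✓; ∠UAD = 81.39° ✓; |AD| = 8.200 ✓; ∠(AD, DC) = 90.00° ✓; |DC| = 19.00 ✓; ∠DCQ = 130.1° ✓; |CQ| = 17.80 ✓; ∠CQF = 67.00° ✓; |QF| = 11.50 ✗.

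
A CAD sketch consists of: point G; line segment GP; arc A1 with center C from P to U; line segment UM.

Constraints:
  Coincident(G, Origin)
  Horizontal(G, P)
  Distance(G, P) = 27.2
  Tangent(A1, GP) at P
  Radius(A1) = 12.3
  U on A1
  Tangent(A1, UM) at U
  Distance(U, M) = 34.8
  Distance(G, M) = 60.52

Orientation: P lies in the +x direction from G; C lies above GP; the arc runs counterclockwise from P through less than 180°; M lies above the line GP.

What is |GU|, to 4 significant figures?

41.61

G is at the origin; GP is horizontal with |GP| = 27.2 and P on the +x side, so P = (27.20, 0.000). Since A1 is tangent to GP there, CP ⟂ GP, so C = P + (0, 12.3) = (27.20, 12.30). Since CU ⟂ UM (tangency), |CM| = √(12.3² + 34.8²) = 36.91 regardless of where U sits on A1. So M lies on both circle(G, 60.52) and circle(C, 36.91); the above-GP intersection is M = (37.01, 47.88). U is the foot of the tangent from M: U = (39.47, 13.17).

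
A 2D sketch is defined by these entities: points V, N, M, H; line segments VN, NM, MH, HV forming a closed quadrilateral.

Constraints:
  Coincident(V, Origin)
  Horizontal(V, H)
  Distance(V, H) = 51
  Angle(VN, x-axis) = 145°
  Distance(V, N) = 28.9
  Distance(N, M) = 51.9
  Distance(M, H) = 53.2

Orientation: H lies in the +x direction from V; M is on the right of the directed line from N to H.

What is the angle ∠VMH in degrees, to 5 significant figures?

70.454°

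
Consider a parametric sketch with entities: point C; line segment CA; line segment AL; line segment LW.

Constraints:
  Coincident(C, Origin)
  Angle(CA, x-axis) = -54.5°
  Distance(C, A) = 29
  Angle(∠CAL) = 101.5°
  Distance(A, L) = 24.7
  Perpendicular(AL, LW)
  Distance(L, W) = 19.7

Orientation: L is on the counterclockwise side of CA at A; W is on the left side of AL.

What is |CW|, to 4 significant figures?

31.70

∠CAL = 101.5°, so AL runs at -54.5° + (180° − 101.5°) = 24.00° from the x-axis; with |AL| = 24.7, L = A + 24.7·(cos 24.00°, sin 24.00°) = (39.40, -13.56). AL ⟂ LW; with |LW| = 19.7 on the left of AL, W = L + 19.7·(-0.4067, 0.9135) = (31.39, 4.434). Then |CW| = |W − C| = 31.70.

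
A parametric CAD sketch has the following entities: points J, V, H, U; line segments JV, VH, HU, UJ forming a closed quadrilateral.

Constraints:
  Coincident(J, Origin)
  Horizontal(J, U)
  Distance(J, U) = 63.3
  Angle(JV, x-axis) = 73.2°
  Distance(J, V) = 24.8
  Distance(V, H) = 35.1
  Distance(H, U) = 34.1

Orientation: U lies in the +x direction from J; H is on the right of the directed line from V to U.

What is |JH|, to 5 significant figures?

29.575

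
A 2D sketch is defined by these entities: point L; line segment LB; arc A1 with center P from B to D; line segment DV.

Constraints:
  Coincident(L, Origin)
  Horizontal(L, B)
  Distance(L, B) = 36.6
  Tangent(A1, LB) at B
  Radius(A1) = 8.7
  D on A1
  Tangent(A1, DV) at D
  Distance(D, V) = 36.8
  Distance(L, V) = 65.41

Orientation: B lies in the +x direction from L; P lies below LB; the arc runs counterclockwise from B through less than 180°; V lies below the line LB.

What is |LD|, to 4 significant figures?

31.88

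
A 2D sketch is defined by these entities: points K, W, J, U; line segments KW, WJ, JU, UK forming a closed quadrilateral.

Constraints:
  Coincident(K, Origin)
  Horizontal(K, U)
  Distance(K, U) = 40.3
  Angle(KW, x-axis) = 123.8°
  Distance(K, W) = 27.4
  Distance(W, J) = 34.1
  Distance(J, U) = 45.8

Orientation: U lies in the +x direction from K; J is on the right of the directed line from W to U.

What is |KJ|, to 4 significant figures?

10.59

Checks: |WJ| = 34.10 ✓; |JU| = 45.80 ✓.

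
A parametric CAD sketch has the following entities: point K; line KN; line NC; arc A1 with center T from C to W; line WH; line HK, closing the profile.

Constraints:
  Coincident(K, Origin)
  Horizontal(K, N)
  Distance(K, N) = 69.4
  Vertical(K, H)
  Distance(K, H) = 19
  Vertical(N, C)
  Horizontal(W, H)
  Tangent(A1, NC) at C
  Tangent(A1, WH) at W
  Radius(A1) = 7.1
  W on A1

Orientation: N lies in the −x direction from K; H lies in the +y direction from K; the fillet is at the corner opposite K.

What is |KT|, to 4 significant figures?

63.43

K is at the origin; KN is horizontal with |KN| = 69.4 and N on the −x side, so N = (-69.40, 0.000). K and H share the same x with |KH| = 19.0 and H on the +y side, so H = (0.000, 19.00). The virtual corner opposite K is at (-69.40, 19.00). Tangency of A1 to NC means the radius TC is perpendicular to NC and the tangent condition forces TW to be normal to WH, with radius 7.1, so the center T sits 7.1 in from both sides at T = (-62.30, 11.90). Then |KT| = |T − K| = 63.43.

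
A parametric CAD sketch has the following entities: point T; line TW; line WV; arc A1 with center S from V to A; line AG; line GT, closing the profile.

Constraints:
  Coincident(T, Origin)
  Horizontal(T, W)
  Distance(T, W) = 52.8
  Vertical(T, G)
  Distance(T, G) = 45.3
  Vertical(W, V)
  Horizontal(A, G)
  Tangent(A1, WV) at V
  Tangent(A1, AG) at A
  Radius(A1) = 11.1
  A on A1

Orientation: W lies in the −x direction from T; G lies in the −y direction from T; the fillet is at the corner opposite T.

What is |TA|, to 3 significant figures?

61.6

T is at the origin; T and W share the same y with |TW| = 52.8 and W on the −x side, so W = (-52.8, 0.00). TG is vertical with |TG| = 45.3 and G on the −y side, so G = (0.00, -45.3). The virtual corner opposite T is at (-52.8, -45.3). Since A1 is tangent to WV there, SV ⟂ WV and A1 meets AG tangentially, so SA is at right angles to AG, with radius 11.1, so the center S sits 11.1 in from both sides at S = (-41.7, -34.2). That places the tangent points at V = (-52.8, -34.2) on WV and A = (-41.7, -45.3) on AG. Then |TA| = |A − T| = 61.6.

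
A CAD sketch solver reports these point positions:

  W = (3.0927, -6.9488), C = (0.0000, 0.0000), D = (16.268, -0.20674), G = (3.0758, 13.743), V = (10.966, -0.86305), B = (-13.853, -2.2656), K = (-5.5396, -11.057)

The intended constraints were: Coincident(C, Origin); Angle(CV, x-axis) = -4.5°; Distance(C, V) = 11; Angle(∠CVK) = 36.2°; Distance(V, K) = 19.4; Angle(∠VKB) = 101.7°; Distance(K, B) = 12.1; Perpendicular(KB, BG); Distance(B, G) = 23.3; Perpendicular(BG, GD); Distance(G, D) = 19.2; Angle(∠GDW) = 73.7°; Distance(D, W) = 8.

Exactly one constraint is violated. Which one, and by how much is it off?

Distance(D, W) = 8 — off by 6.80.

C = (0.00, 0.00) ✓; CV at -4.500° ✓; |CV| = 11.00 ✓; ∠CVK = 36.20° ✓; |VK| = 19.40 ✓; ∠VKB = 101.7° ✓; |KB| = 12.10 ✓; ∠(KB, BG) = 90.00° ✓; |BG| = 23.30 ✓; ∠(BG, GD) = 90.00° ✓; |GD| = 19.20 ✓; ∠GDW = 73.70° ✓; |DW| = 14.80 ✗.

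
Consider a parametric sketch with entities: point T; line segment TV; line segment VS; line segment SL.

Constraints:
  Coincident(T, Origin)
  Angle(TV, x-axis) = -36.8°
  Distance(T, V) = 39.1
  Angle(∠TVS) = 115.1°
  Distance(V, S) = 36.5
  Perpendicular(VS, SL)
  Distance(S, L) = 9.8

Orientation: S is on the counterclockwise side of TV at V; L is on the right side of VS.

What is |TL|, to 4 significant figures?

69.73

T is at the origin; TV runs at -36.8° with length 39.1, so V = 39.1·(cos -36.8°, sin -36.8°) = (31.31, -23.42). ∠TVS = 115.1°, so VS runs at -36.8° + (180° − 115.1°) = 28.10° from the x-axis; with |VS| = 36.5, S = V + 36.5·(cos 28.10°, sin 28.10°) = (63.51, -6.230). VS ⟂ SL; with |SL| = 9.8 on the right of VS, L = S + 9.8·(0.4710, -0.8821) = (68.12, -14.87). Then |TL| = |L − T| = 69.73.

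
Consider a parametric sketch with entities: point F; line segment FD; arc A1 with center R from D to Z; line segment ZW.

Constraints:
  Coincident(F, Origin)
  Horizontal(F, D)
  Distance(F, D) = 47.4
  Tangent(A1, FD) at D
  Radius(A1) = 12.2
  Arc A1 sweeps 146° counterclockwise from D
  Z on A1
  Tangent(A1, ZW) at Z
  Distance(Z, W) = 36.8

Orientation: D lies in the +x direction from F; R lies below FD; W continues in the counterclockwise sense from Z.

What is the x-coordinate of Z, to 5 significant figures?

40.578

F is at the origin; FD is horizontal with |FD| = 47.4 and D on the +x side, so D = (47.400, 0.0000). Tangency of A1 to FD means the radius RD is perpendicular to FD, so R = D + (0, -12.2) = (47.400, -12.200). On A1, D sits at bearing 90° from R; a 146° counterclockwise sweep puts Z at bearing 236°, so Z = R + 12.2·(cos 236°, sin 236°) = (40.578, -22.314). So Z.x = 40.578.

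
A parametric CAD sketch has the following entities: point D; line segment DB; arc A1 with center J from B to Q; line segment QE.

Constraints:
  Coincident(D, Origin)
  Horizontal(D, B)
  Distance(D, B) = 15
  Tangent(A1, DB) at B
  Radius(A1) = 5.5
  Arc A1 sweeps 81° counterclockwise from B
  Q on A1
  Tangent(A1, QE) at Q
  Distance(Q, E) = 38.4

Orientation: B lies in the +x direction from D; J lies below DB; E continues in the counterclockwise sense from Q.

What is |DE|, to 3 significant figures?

42.7

D is at the origin; DB is horizontal with |DB| = 15.0 and B on the +x side, so B = (15.0, 0.00). Tangency of A1 to DB means the radius JB is perpendicular to DB, so J = B + (0, -5.5) = (15.0, -5.50). On A1, B sits at bearing 90° from J; an 81° counterclockwise sweep puts Q at bearing 171°, so Q = J + 5.5·(cos 171°, sin 171°) = (9.57, -4.64). Tangency of A1 to QE means the radius JQ is perpendicular to QE, so QE runs along (−sin 171°, cos 171°); with |QE| = 38.4, E = (3.56, -42.6). Then |DE| = |E − D| = 42.7.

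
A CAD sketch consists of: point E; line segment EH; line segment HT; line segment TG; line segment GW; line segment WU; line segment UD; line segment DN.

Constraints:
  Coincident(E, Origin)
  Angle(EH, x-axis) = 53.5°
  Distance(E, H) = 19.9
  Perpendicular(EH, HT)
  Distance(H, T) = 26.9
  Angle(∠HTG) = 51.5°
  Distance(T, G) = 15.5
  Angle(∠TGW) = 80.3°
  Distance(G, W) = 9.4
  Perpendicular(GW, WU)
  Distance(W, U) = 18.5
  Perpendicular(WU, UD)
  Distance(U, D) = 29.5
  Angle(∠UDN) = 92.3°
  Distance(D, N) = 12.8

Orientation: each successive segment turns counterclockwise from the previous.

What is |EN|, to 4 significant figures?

35.45

E is at the origin; EH runs at 53.5° with length 19.9, so H = (11.84, 16.00). The perpendicularity gives HT at right angles to EH, so HT runs at 143.5°; with |HT| = 26.9, T = (-9.787, 32.00). ∠HTG = 51.5° gives TG at -88.00° from the x-axis; with |TG| = 15.5, G = (-9.246, 16.51). ∠TGW = 80.3° gives GW at 11.70° from the x-axis; with |GW| = 9.4, W = (-0.04114, 18.41). GW ⟂ WU, so WU runs at 101.7°; with |WU| = 18.5, U = (-3.793, 36.53). WU ⟂ UD, so UD runs at -168.3°; with |UD| = 29.5, D = (-32.68, 30.55). ∠UDN = 92.3° gives DN at -80.60° from the x-axis; with |DN| = 12.8, N = (-30.59, 17.92). Then |EN| = |N − E| = 35.45.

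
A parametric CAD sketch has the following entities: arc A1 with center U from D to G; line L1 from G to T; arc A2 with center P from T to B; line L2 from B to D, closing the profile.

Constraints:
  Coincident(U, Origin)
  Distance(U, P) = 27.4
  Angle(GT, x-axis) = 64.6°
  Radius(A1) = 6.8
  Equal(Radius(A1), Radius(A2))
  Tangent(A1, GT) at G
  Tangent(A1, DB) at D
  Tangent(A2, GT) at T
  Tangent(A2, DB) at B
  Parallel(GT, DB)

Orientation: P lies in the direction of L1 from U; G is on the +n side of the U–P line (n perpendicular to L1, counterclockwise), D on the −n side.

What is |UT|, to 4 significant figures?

28.23

The slot axis is L1's direction at 64.6°, so u = (cos 64.6°, sin 64.6°) = (0.4289, 0.9033) and n = (−sin 64.6°, cos 64.6°) = (-0.9033, 0.4289). U is at the origin and P lies 27.4 along u from U, so P = 27.4·u = (11.75, 24.75). Tangency of A1 to both parallel lines with radius 6.8 puts G and D at U ± 6.8·n: G = (-6.143, 2.917), D = (6.143, -2.917). Equal radii place T and B the same way about P: T = P + 6.8·n = (5.610, 27.67), B = P − 6.8·n = (17.90, 21.83). Then |UT| = |T − U| = 28.23.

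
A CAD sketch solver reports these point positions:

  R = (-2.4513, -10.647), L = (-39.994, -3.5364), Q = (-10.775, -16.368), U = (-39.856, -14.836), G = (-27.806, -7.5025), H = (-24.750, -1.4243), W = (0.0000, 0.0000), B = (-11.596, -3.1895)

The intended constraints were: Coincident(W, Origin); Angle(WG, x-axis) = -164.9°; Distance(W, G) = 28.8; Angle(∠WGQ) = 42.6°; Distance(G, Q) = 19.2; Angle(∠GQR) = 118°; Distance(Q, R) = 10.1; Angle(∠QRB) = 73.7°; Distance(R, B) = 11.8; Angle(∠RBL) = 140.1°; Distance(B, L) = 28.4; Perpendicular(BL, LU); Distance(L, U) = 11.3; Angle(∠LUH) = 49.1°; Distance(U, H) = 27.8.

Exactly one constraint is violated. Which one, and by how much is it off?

Distance(U, H) = 27.8 — off by 7.60.

W = (0.00, 0.00) ✓; WG at -164.9° ✓; |WG| = 28.80 ✓; ∠WGQ = 42.60° ✓; |GQ| = 19.20 ✓; ∠GQR = 118.0° ✓; |QR| = 10.10 ✓; ∠QRB = 73.70° ✓; |RB| = 11.80 ✓; ∠RBL = 140.1° ✓; |BL| = 28.40 ✓; ∠(BL, LU) = 90.00° ✓; |LU| = 11.30 ✓; ∠LUH = 49.10° ✓; |UH| = 20.20 ✗.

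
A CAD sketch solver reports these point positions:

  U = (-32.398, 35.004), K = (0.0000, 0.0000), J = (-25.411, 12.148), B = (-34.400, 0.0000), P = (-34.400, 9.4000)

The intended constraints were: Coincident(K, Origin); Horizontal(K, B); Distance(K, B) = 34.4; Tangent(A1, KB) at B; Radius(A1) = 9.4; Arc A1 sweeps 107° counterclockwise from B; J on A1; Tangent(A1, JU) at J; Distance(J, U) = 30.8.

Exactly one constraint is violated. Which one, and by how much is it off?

Distance(J, U) = 30.8 — off by 6.90.

K = (0.00, 0.00) ✓; K.y = 0.00, B.y = 0.00 ✓; |KB| = 34.40 ✓; ∠(PB, BK) = 90.00° ✓; |PB| = 9.400 ✓; bearing(P→J) − bearing(P→B) = 107.0° ✓; |PJ| = 9.400 ✓; ∠(PJ, JU) = 90.00° ✓; |JU| = 23.90 ✗.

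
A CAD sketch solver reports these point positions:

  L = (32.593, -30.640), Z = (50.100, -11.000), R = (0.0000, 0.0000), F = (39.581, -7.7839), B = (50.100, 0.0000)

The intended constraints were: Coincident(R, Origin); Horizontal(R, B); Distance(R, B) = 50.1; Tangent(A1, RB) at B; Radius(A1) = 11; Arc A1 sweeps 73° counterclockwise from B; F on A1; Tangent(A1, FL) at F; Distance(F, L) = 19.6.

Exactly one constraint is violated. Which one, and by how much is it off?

Distance(F, L) = 19.6 — off by 4.30.

R = (0.00, 0.00) ✓; R.y = 0.00, B.y = 0.00 ✓; |RB| = 50.10 ✓; ∠(ZB, BR) = 90.00° ✓; |ZB| = 11.00 ✓; bearing(Z→F) − bearing(Z→B) = 73.00° ✓; |ZF| = 11.00 ✓; ∠(ZF, FL) = 90.00° ✓; |FL| = 23.90 ✗.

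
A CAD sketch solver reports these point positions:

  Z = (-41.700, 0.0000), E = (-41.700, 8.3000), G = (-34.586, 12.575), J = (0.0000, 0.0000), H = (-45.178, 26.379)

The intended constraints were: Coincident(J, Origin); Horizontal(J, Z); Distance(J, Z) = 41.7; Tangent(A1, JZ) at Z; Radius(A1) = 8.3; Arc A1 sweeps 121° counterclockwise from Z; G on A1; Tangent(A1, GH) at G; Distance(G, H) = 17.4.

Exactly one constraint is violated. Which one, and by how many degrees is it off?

Tangent(A1, GH) at G — off by 6.50°.

J = (0.00, 0.00) ✓; J.y = 0.00, Z.y = 0.00 ✓; |JZ| = 41.70 ✓; ∠(EZ, ZJ) = 90.00° ✓; |EZ| = 8.300 ✓; bearing(E→G) − bearing(E→Z) = 121.0° ✓; |EG| = 8.300 ✓; ∠(EG, GH) = 83.50° ✗; |GH| = 17.40 ✓.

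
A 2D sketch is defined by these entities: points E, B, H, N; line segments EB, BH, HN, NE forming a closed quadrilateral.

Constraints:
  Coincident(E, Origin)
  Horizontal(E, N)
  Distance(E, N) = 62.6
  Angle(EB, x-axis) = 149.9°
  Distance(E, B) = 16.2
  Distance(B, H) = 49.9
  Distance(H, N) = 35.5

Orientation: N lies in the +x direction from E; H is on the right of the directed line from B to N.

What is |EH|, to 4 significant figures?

33.73

E is at the origin; EN is horizontal with |EN| = 62.6 and N in +x, so N = (62.6, 0). EB runs at 149.9° with |EB| = 16.2, so B = (-14.02, 8.124). H is determined by |BH| = 49.9 and |HN| = 35.5 together: it lies at the intersection of circle(B, 49.9) and circle(N, 35.5). With |BN| = 77.05, the foot of the radical line on BN is 46.50 from B and the perpendicular offset is √(49.9² − 46.50²) = 18.10. Taking the right-of-BN solution: H = (30.32, -14.77).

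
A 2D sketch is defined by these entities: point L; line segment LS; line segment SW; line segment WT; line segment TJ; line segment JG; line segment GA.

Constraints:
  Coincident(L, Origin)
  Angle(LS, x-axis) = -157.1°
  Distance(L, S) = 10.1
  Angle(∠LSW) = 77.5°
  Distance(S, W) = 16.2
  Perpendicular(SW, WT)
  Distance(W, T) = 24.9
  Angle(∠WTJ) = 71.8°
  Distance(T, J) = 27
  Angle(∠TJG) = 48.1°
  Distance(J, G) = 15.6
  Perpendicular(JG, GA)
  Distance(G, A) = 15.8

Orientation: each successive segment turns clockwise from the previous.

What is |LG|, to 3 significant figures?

2.22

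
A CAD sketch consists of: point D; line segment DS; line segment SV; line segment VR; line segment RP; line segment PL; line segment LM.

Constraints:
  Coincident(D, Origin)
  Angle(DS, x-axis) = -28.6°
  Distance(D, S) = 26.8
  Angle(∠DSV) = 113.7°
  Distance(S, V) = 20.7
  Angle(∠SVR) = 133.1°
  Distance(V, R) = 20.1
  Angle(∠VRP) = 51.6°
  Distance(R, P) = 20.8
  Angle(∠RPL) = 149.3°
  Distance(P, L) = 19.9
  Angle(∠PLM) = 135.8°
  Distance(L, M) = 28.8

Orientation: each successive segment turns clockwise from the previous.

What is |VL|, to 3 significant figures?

26.0

D is at the origin; DS runs at -28.6° with length 26.8, so S = (23.5, -12.8). ∠DSV = 113.7° gives SV at -94.9° from the x-axis; with |SV| = 20.7, V = (21.8, -33.5). ∠SVR = 133.1° gives VR at -142° from the x-axis; with |VR| = 20.1, R = (5.97, -45.9). ∠VRP = 51.6° gives RP at 89.8° from the x-axis; with |RP| = 20.8, P = (6.04, -25.1). ∠RPL = 149.3° gives PL at 59.1° from the x-axis; with |PL| = 19.9, L = (16.3, -8.01). Then |VL| = |L − V| = 26.0.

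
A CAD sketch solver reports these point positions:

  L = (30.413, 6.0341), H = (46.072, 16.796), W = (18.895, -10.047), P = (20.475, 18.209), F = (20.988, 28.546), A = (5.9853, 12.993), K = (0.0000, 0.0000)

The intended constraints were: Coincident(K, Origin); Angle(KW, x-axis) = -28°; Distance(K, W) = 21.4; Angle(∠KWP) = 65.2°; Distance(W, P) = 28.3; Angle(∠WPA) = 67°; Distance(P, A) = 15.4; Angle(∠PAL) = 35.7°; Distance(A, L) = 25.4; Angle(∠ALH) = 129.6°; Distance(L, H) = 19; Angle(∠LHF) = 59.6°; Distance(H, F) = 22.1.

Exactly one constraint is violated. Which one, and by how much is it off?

Distance(H, F) = 22.1 — off by 5.60.

K = (0.00, 0.00) ✓; KW at -28.00° ✓; |KW| = 21.40 ✓; ∠KWP = 65.20° ✓; |WP| = 28.30 ✓; ∠WPA = 67.00° ✓; |PA| = 15.40 ✓; ∠PAL = 35.70° ✓; |AL| = 25.40 ✓; ∠ALH = 129.6° ✓; |LH| = 19.00 ✓; ∠LHF = 59.60° ✓; |HF| = 27.70 ✗.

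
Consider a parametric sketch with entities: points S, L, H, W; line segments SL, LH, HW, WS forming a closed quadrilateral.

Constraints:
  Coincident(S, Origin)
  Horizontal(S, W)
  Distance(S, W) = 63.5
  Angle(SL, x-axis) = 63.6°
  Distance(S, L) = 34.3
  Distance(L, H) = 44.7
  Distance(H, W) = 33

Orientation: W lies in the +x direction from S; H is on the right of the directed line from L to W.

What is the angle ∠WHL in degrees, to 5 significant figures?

93.591°

S is at the origin; SW is horizontal with |SW| = 63.5 and W in +x, so W = (63.5, 0). SL runs at 63.6° with |SL| = 34.3, so L = (15.251, 30.723). H is determined by |LH| = 44.7 and |HW| = 33.0 together: it lies at the intersection of circle(L, 44.7) and circle(W, 33.0). With |LW| = 57.200, the foot of the radical line on LW is 36.547 from L and the perpendicular offset is √(44.7² − 36.547²) = 25.738. Taking the right-of-LW solution: H = (32.254, -10.617).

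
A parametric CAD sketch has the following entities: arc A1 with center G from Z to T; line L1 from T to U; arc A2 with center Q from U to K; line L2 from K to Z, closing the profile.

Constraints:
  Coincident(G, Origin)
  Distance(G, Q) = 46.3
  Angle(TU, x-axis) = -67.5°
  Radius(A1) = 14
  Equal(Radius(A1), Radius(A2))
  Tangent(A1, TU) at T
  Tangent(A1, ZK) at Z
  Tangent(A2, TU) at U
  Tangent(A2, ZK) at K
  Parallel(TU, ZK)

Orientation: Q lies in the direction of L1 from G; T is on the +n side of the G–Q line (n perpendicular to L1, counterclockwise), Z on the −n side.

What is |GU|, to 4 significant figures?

48.37

The slot axis is L1's direction at -67.5°, so u = (cos -67.5°, sin -67.5°) = (0.3827, -0.9239) and n = (−sin -67.5°, cos -67.5°) = (0.9239, 0.3827). G is at the origin and Q lies 46.3 along u from G, so Q = 46.3·u = (17.72, -42.78). Tangency of A1 to both parallel lines with radius 14.0 puts T and Z at G ± 14.0·n: T = (12.93, 5.358), Z = (-12.93, -5.358). Equal radii place U and K the same way about Q: U = Q + 14.0·n = (30.65, -37.42), K = Q − 14.0·n = (4.784, -48.13). Then |GU| = |U − G| = 48.37.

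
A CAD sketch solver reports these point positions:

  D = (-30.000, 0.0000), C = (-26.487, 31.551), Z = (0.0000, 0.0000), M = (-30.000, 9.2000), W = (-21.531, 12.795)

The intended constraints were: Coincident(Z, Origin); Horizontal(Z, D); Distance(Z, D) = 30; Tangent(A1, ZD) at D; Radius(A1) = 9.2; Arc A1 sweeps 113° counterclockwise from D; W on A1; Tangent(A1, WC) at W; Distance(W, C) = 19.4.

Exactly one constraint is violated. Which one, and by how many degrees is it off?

Tangent(A1, WC) at W — off by 8.20°.

Z = (0.00, 0.00) ✓; Z.y = 0.00, D.y = 0.00 ✓; |ZD| = 30.00 ✓; ∠(MD, DZ) = 90.00° ✓; |MD| = 9.200 ✓; bearing(M→W) − bearing(M→D) = 113.0° ✓; |MW| = 9.200 ✓; ∠(MW, WC) = 98.20° ✗; |WC| = 19.40 ✓.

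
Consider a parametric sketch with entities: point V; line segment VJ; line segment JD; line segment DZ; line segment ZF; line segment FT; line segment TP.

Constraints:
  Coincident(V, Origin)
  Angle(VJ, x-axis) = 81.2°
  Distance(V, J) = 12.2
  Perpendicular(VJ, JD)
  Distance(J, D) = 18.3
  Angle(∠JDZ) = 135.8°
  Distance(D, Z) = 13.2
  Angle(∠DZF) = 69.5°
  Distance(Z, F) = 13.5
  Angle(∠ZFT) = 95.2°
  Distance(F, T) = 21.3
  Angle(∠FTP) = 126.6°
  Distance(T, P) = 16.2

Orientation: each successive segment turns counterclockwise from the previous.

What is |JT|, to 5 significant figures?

5.8283

∠DZF = 69.5° gives ZF at -34.100° from the x-axis; with |ZF| = 13.5, F = (-15.799, -0.35911). ∠ZFT = 95.2° gives FT at 50.700° from the x-axis; with |FT| = 21.3, T = (-2.3080, 16.124). Then |JT| = |T − J| = 5.8283.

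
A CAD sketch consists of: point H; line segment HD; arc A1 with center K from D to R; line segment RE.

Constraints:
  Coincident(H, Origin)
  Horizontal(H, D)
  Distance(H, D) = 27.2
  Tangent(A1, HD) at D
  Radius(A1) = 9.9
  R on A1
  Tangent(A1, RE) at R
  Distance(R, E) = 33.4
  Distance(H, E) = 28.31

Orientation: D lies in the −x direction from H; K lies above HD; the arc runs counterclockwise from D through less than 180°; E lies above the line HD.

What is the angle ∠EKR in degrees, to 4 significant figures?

73.49°

Checks: |KD| = 9.900 ✓; |KR| = 9.900 ✓; ∠(KR, RE) = 90.00° ✓; |RE| = 33.40 ✓; |HE| = 28.31 ✓.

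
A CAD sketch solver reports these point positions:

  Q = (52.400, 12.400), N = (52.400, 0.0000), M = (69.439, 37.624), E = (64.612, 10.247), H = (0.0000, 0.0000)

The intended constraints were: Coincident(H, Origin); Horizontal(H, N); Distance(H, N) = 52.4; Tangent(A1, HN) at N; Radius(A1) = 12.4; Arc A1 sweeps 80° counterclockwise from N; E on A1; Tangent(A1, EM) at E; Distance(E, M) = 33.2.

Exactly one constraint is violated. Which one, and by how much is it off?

Distance(E, M) = 33.2 — off by 5.40.

H = (0.00, 0.00) ✓; H.y = 0.00, N.y = 0.00 ✓; |HN| = 52.40 ✓; ∠(QN, NH) = 90.00° ✓; |QN| = 12.40 ✓; bearing(Q→E) − bearing(Q→N) = 80.00° ✓; |QE| = 12.40 ✓; ∠(QE, EM) = 90.00° ✓; |EM| = 27.80 ✗.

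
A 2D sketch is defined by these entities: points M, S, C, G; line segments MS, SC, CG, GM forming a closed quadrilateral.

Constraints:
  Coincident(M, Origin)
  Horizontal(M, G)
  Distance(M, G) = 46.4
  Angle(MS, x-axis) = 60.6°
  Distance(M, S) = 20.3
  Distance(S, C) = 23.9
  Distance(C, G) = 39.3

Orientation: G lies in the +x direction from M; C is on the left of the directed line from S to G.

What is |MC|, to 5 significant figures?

43.738

M is at the origin; MG is horizontal with |MG| = 46.4 and G in +x, so G = (46.4, 0). MS runs at 60.6° with |MS| = 20.3, so S = (9.9653, 17.686). C is determined by |SC| = 23.9 and |CG| = 39.3 together: it lies at the intersection of circle(S, 23.9) and circle(G, 39.3). With |SG| = 40.500, the foot of the radical line on SG is 8.2344 from S and the perpendicular offset is √(23.9² − 8.2344²) = 22.437. Taking the left-of-SG solution: C = (27.171, 34.274).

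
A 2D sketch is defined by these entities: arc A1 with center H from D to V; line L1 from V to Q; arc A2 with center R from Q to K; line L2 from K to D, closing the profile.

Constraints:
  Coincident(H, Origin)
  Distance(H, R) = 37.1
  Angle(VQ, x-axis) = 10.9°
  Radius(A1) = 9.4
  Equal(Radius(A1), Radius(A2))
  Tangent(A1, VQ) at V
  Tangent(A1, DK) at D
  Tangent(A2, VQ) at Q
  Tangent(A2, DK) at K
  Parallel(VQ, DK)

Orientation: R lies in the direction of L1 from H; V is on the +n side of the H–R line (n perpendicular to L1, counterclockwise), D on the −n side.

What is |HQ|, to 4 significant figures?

38.27

Tangency of A1 to both parallel lines with radius 9.4 puts V and D at H ± 9.4·n: V = (-1.777, 9.230), D = (1.777, -9.230). Equal radii place Q and K the same way about R: Q = R + 9.4·n = (34.65, 16.25), K = R − 9.4·n = (38.21, -2.215). Then |HQ| = |Q − H| = 38.27.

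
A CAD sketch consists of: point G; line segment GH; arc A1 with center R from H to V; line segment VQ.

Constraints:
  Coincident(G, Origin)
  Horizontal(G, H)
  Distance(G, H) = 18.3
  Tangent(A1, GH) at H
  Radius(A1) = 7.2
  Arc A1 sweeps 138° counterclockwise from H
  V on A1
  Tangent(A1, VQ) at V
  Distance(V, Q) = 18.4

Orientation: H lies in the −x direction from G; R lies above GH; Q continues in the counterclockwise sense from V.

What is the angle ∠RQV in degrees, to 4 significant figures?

21.37°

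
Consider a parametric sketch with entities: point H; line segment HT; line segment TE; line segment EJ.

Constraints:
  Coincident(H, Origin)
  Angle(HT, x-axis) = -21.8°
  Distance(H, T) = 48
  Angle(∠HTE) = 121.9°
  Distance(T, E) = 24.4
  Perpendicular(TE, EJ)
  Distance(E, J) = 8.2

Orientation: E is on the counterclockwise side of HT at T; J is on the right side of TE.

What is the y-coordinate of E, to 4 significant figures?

-3.381

H is at the origin; HT runs at -21.8° with length 48.0, so T = 48.0·(cos -21.8°, sin -21.8°) = (44.57, -17.83). ∠HTE = 121.9°, so TE runs at -21.8° + (180° − 121.9°) = 36.30° from the x-axis; with |TE| = 24.4, E = T + 24.4·(cos 36.30°, sin 36.30°) = (64.23, -3.381). So E.y = -3.381.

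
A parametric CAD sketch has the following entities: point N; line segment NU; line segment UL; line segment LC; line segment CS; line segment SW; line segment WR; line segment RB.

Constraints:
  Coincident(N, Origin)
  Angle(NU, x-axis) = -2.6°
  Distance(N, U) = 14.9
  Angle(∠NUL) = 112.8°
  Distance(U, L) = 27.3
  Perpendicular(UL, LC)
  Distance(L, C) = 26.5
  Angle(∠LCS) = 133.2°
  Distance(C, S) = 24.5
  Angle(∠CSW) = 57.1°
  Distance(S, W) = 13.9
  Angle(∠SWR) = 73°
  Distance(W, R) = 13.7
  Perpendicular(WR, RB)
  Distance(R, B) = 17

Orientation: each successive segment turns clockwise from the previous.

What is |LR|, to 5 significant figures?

31.913

∠CSW = 57.1° gives SW at 30.500° from the x-axis; with |SW| = 13.9, W = (-10.489, -17.422). ∠SWR = 73.0° gives WR at -76.500° from the x-axis; with |WR| = 13.7, R = (-7.2907, -30.744). Then |LR| = |R − L| = 31.913.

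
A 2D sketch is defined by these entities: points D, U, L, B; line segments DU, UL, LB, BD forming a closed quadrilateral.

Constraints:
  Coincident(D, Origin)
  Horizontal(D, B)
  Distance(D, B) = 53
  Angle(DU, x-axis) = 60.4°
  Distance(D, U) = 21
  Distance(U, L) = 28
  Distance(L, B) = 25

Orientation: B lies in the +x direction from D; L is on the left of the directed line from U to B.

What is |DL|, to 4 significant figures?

43.32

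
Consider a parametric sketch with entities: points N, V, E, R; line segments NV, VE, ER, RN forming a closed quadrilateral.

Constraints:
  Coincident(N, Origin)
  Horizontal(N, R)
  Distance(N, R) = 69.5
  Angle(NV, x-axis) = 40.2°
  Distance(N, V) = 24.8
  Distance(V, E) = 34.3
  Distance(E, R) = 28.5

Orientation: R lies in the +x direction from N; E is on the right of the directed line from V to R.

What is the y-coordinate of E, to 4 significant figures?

-8.971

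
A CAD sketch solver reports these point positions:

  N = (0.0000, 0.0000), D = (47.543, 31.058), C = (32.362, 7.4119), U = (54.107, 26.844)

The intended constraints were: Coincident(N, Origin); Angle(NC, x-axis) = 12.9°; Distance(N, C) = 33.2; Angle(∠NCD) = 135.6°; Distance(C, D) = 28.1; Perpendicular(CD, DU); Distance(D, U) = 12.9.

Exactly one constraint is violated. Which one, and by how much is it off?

Distance(D, U) = 12.9 — off by 5.10.

N = (0.00, 0.00) ✓; NC at 12.90° ✓; |NC| = 33.20 ✓; ∠NCD = 135.6° ✓; |CD| = 28.10 ✓; ∠(CD, DU) = 90.00° ✓; |DU| = 7.800 ✗.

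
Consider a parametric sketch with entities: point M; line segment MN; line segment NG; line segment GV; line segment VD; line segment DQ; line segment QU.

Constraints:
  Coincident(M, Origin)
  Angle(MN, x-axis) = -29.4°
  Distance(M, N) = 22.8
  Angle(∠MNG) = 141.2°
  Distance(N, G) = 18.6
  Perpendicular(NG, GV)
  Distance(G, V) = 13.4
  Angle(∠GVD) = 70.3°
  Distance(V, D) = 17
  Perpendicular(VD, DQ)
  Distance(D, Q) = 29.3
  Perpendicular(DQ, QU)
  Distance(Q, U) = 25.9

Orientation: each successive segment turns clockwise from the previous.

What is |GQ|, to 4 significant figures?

20.84

M is at the origin; MN runs at -29.4° with length 22.8, so N = (19.86, -11.19). ∠MNG = 141.2° gives NG at -68.20° from the x-axis; with |NG| = 18.6, G = (26.77, -28.46). The perpendicularity gives GV at right angles to NG, so GV runs at -158.2°; with |GV| = 13.4, V = (14.33, -33.44). ∠GVD = 70.3° gives VD at 92.10° from the x-axis; with |VD| = 17.0, D = (13.71, -16.45). The perpendicularity gives DQ at right angles to VD, so DQ runs at 2.100°; with |DQ| = 29.3, Q = (42.99, -15.38). Then |GQ| = |Q − G| = 20.84.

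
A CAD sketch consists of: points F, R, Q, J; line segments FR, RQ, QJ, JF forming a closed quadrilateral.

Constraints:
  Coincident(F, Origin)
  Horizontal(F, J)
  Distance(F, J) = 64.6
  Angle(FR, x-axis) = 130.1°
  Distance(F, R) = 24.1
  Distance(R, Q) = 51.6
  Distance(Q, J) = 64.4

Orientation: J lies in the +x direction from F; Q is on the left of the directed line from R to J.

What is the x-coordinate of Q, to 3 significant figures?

24.8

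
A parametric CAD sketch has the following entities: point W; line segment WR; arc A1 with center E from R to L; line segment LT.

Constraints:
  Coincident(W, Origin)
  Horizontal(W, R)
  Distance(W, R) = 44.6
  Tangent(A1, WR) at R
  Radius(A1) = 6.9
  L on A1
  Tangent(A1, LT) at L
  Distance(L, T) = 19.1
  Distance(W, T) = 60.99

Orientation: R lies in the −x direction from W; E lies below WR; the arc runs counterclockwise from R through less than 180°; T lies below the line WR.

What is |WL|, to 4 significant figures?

51.51

Checks: ∠(ER, RW) = 90.00° ✓; |EL| = 6.900 ✓; ∠(EL, LT) = 90.00° ✓; |LT| = 19.10 ✓; |WT| = 60.99 ✓.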